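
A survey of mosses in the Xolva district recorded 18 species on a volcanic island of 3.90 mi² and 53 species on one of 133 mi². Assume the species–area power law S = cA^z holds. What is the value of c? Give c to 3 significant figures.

z = ln(S₂/S₁) / ln(A₂/A₁) = ln(53/18) / ln(133/3.9) = 1.0799 / 3.5294 = 0.3060
c = S₁ / A₁^z = 18 / 3.9^0.3060 = 18 / 1.517 = 11.87

11.9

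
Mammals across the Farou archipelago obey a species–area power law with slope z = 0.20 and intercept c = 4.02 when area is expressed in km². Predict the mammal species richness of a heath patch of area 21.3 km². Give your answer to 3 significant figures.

7.41

S = 4.02 × 21.3^0.2
ln S = ln 4.02 + 0.2 × ln 21.3 = 1.3913 + 0.2 × 3.0587 = 2.0030
S = e^2.0030 ≈ 7.411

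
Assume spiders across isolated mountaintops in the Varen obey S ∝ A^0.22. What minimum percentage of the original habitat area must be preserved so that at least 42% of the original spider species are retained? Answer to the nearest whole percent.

Need (A_new/A_old)^0.22 = 0.42, so A_new/A_old = 0.42^(1/0.22) = 0.42^4.545
ln(A_new/A_old) = ln 0.42 / 0.22 = -0.8675 / 0.22 = -3.9432
A_new/A_old = e^-3.9432 ≈ 0.01939

2%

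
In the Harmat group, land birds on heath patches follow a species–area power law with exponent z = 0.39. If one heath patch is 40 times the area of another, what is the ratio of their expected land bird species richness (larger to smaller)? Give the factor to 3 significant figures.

4.22

S₂/S₁ = (A₂/A₁)^z = 40^0.39
ln(S₂/S₁) = 0.39 × ln 40 = 0.39 × 3.6889 = 1.4387
S₂/S₁ = e^1.4387 ≈ 4.215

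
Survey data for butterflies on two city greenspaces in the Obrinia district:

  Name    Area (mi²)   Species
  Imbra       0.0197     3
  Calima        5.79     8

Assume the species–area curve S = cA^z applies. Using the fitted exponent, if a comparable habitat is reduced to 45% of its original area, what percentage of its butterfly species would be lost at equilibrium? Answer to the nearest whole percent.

13%

z = ln(8/3) / ln(5.79/0.0197) = 0.9808 / 5.6833 = 0.1726
S_new/S_old = (A_new/A_old)^z = 0.45^0.1726 = exp(0.1726 × -0.7985) = 0.8713
Fraction lost = 1 − 0.8713 = 0.1287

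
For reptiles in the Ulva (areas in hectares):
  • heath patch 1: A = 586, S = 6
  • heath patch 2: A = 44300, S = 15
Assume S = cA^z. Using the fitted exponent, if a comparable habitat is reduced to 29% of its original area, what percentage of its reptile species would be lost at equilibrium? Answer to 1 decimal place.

z = ln(15/6) / ln(44300/586) = 0.9163 / 4.3254 = 0.2118
S_new/S_old = (A_new/A_old)^z = 0.29^0.2118 = exp(0.2118 × -1.2379) = 0.7693
Fraction lost = 1 − 0.7693 = 0.2307

23.1%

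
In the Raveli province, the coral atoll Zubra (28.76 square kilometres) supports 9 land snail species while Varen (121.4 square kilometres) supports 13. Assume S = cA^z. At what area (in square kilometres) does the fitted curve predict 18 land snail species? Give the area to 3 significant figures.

434 square kilometres

z = ln(13/9) / ln(121.4/28.76) = 0.3677 / 1.4401 = 0.2553
c = 9 / 28.76^0.2553 = 9 / 2.358 = 3.817
A = (18/3.817)^(1/0.2553) ⇒ ln A = ln(4.715)/0.2553 = 6.0735
A = e^6.0735 ≈ 434.2 square kilometres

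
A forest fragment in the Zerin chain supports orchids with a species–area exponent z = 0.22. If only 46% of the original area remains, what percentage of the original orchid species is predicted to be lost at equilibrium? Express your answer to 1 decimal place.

15.7%

S_new/S_old = (A_new/A_old)^z = 0.46^0.22
= exp(0.22 × ln 0.46) = exp(0.22 × -0.7765) = exp(-0.1708) ≈ 0.843
Fraction lost = 1 − 0.843 = 0.157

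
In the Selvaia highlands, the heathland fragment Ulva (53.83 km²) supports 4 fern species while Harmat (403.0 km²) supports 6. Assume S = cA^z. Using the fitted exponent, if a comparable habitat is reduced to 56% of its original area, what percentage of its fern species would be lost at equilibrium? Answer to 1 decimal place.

11.0%

z = ln(6/4) / ln(403/53.83) = 0.4055 / 2.0131 = 0.2014
S_new/S_old = (A_new/A_old)^z = 0.56^0.2014 = exp(0.2014 × -0.5798) = 0.8898
Fraction lost = 1 − 0.8898 = 0.1102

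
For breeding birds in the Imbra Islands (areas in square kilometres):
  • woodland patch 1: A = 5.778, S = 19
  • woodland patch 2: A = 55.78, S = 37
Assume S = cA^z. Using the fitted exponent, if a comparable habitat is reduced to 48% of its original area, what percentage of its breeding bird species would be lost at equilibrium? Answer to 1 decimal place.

z = ln(37/19) / ln(55.78/5.778) = 0.6665 / 2.2674 = 0.2939
S_new/S_old = (A_new/A_old)^z = 0.48^0.2939 = exp(0.2939 × -0.7340) = 0.8059
Fraction lost = 1 − 0.8059 = 0.1941

19.4%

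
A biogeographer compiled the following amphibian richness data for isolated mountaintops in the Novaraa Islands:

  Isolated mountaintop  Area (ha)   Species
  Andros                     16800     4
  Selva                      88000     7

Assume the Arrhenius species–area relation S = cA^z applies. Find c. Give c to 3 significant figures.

0.149

z = ln(S₂/S₁) / ln(A₂/A₁) = ln(7/4) / ln(88000/16800) = 0.5596 / 1.6560 = 0.3379
c = S₁ / A₁^z = 4 / 16800^0.3379 = 4 / 26.79 = 0.1493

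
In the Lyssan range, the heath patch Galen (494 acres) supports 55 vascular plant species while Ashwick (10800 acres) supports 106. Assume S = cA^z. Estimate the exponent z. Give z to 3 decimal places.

Taking logs: ln S = ln c + z ln A, so z = (ln S₂ − ln S₁)/(ln A₂ − ln A₁).
z = ln(106/55) / ln(10800/494) = ln(1.927) / ln(21.86) = 0.6561 / 3.0848 = 0.2127

0.213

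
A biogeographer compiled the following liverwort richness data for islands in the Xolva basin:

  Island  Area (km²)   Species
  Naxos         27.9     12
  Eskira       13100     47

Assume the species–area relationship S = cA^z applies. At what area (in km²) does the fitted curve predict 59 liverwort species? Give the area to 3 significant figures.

36500 km²

z = ln(47/12) / ln(13100/27.9) = 1.3652 / 6.1517 = 0.2219
c = 12 / 27.9^0.2219 = 12 / 2.093 = 5.733
A = (59/5.733)^(1/0.2219) ⇒ ln A = ln(10.29)/0.2219 = 10.5050
A = e^10.5050 ≈ 36497 km²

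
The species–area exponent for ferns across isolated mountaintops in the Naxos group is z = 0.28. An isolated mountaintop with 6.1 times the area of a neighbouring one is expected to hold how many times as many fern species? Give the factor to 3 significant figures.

S₂/S₁ = (A₂/A₁)^z = 6.1^0.28
ln(S₂/S₁) = 0.28 × ln 6.1 = 0.28 × 1.8083 = 0.5063
S₂/S₁ = e^0.5063 ≈ 1.659

1.66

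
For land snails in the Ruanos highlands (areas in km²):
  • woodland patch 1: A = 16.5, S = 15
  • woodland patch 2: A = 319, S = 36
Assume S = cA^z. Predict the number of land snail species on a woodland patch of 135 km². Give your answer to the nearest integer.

28

z = ln(36/15) / ln(319/16.5) = 0.8755 / 2.9618 = 0.2956
c = 15 / 16.5^0.2956 = 15 / 2.29 = 6.55
S₃ = 6.55 × 135^0.2956 = 6.55 × 4.263 ≈ 27.92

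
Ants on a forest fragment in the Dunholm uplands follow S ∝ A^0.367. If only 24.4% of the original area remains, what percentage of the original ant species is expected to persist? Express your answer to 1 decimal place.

59.6%

S_new/S_old = (A_new/A_old)^z = 0.244^0.367
= exp(0.367 × ln 0.244) = exp(0.367 × -1.4106) = exp(-0.5177) ≈ 0.5959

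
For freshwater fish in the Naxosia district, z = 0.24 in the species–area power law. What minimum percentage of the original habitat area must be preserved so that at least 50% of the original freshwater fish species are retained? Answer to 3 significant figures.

Need (A_new/A_old)^0.24 = 0.5, so A_new/A_old = 0.5^(1/0.24) = 0.5^4.167
ln(A_new/A_old) = ln 0.5 / 0.24 = -0.6931 / 0.24 = -2.8881
A_new/A_old = e^-2.8881 ≈ 0.05568

5.57%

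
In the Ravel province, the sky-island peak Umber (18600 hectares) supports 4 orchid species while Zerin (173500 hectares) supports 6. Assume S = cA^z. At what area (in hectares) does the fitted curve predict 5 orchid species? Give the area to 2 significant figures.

64000 hectares

z = ln(6/4) / ln(173500/18600) = 0.4055 / 2.2330 = 0.1816
c = 4 / 18600^0.1816 = 4 / 5.96 = 0.6711
A = (5/0.6711)^(1/0.1816) ⇒ ln A = ln(7.45)/0.1816 = 11.0598
A = e^11.0598 ≈ 63566 hectares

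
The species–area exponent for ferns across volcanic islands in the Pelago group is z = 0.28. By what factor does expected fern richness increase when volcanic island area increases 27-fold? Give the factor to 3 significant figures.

2.52

S₂/S₁ = (A₂/A₁)^z = 27^0.28
ln(S₂/S₁) = 0.28 × ln 27 = 0.28 × 3.2958 = 0.9228
S₂/S₁ = e^0.9228 ≈ 2.516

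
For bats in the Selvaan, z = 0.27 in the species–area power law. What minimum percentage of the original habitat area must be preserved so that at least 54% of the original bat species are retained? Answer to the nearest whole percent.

10%

Need (A_new/A_old)^0.27 = 0.54, so A_new/A_old = 0.54^(1/0.27) = 0.54^3.704
ln(A_new/A_old) = ln 0.54 / 0.27 = -0.6162 / 0.27 = -2.2822
A_new/A_old = e^-2.2822 ≈ 0.1021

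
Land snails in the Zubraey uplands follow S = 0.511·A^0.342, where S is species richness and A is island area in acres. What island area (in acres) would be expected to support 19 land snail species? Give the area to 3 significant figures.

19 = 0.511 × A^0.342  ⇒  A^0.342 = 19/0.511 = 37.18
ln A = ln(37.18) / 0.342 = 3.6158 / 0.342 = 10.5726
A = e^10.5726 ≈ 39050 acres

39000 acres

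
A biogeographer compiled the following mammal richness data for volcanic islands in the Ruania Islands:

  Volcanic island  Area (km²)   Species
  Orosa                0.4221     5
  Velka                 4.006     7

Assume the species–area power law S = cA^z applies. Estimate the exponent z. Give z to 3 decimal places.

0.150

Taking logs: ln S = ln c + z ln A, so z = (ln S₂ − ln S₁)/(ln A₂ − ln A₁).
z = ln(7/5) / ln(4.006/0.4221) = ln(1.4) / ln(9.491) = 0.3365 / 2.2503 = 0.1495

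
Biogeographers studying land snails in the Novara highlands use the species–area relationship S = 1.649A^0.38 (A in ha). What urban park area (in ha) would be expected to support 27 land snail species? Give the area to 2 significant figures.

27 = 1.649 × A^0.38  ⇒  A^0.38 = 27/1.649 = 16.37
ln A = ln(16.37) / 0.38 = 2.7957 / 0.38 = 7.3570
A = e^7.3570 ≈ 1567 ha

1600 ha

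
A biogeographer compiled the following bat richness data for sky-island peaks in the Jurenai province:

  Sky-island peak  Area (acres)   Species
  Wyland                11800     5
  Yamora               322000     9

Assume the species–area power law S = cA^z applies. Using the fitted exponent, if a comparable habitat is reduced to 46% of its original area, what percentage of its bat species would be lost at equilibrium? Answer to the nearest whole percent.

z = ln(9/5) / ln(322000/11800) = 0.5878 / 3.3065 = 0.1778
S_new/S_old = (A_new/A_old)^z = 0.46^0.1778 = exp(0.1778 × -0.7765) = 0.8711
Fraction lost = 1 − 0.8711 = 0.1289

13%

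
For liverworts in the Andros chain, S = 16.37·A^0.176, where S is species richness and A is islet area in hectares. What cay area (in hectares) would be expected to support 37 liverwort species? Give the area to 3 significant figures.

103 hectares

37 = 16.37 × A^0.176  ⇒  A^0.176 = 37/16.37 = 2.26
ln A = ln(2.26) / 0.176 = 0.8155 / 0.176 = 4.6333
A = e^4.6333 ≈ 102.9 hectares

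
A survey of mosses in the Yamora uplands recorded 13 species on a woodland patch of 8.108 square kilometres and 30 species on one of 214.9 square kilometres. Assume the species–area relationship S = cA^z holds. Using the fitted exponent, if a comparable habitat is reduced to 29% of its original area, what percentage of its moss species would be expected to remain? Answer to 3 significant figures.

72.9%

z = ln(30/13) / ln(214.9/8.108) = 0.8362 / 3.2773 = 0.2552
S_new/S_old = (A_new/A_old)^z = 0.29^0.2552 = exp(0.2552 × -1.2379) = 0.7292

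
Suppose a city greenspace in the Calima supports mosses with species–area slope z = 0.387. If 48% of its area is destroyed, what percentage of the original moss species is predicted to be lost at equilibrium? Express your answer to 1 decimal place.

S_new/S_old = (A_new/A_old)^z = 0.52^0.387
= exp(0.387 × ln 0.52) = exp(0.387 × -0.6539) = exp(-0.2531) ≈ 0.7764
Fraction lost = 1 − 0.7764 = 0.2236

22.4%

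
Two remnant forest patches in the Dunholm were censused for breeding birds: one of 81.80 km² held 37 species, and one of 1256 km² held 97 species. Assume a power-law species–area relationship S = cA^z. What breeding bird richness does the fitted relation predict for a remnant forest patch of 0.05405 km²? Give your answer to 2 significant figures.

2.8

z = ln(97/37) / ln(1256/81.8) = 0.9638 / 2.7314 = 0.3529
c = 37 / 81.8^0.3529 = 37 / 4.731 = 7.821
S₃ = 7.821 × 0.05405^0.3529 = 7.821 × 0.3572 ≈ 2.793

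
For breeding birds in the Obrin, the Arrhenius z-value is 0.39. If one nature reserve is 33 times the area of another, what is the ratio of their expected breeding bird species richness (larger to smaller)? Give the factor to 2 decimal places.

S₂/S₁ = (A₂/A₁)^z = 33^0.39
ln(S₂/S₁) = 0.39 × ln 33 = 0.39 × 3.4965 = 1.3636
S₂/S₁ = e^1.3636 ≈ 3.91

3.91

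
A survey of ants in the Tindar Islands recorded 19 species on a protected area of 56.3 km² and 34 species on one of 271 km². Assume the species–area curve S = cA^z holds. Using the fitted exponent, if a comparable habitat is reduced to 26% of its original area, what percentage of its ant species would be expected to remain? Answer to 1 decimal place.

60.7%

z = ln(34/19) / ln(271/56.3) = 0.5819 / 1.5714 = 0.3703
S_new/S_old = (A_new/A_old)^z = 0.26^0.3703 = exp(0.3703 × -1.3471) = 0.6072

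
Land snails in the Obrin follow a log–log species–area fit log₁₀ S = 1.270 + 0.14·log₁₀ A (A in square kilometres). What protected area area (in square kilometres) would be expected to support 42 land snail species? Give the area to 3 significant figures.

42 = 18.62 × A^0.14  ⇒  A^0.14 = 42/18.62 = 2.256
ln A = ln(2.256) / 0.14 = 0.8134 / 0.14 = 5.8099
A = e^5.8099 ≈ 333.6 square kilometres

334 square kilometres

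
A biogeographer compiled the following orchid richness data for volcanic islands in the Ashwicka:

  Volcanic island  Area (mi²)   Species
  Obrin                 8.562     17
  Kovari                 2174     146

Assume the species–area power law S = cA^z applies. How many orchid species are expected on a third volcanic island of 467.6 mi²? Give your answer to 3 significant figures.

80.4

z = ln(146/17) / ln(2174/8.562) = 2.1504 / 5.5370 = 0.3884
c = 17 / 8.562^0.3884 = 17 / 2.302 = 7.384
S₃ = 7.384 × 467.6^0.3884 = 7.384 × 10.89 ≈ 80.38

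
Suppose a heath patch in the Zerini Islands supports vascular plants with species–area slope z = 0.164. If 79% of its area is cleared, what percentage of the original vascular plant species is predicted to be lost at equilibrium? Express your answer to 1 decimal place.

22.6%

S_new/S_old = (A_new/A_old)^z = 0.21^0.164
= exp(0.164 × ln 0.21) = exp(0.164 × -1.5606) = exp(-0.2559) ≈ 0.7742
Fraction lost = 1 − 0.7742 = 0.2258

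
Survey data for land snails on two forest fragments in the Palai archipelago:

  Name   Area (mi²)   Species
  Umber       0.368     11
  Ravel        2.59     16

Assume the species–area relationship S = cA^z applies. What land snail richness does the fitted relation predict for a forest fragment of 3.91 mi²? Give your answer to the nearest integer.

17

z = ln(16/11) / ln(2.59/0.368) = 0.3747 / 1.9513 = 0.1920
c = 11 / 0.368^0.1920 = 11 / 0.8253 = 13.33
S₃ = 13.33 × 3.91^0.1920 = 13.33 × 1.299 ≈ 17.32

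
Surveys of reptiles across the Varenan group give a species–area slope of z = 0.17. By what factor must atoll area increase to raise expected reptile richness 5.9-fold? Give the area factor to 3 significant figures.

34200

(A₂/A₁)^0.17 = 5.9, so A₂/A₁ = 5.9^(1/0.17) = 5.9^5.882
ln(A₂/A₁) = ln 5.9 / 0.17 = 1.7750 / 0.17 = 10.4409
A₂/A₁ = e^10.4409 ≈ 34231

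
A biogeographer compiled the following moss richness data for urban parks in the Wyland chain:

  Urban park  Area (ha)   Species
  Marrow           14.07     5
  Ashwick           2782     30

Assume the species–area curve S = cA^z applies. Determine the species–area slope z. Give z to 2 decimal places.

0.34

Taking logs: ln S = ln c + z ln A, so z = (ln S₂ − ln S₁)/(ln A₂ − ln A₁).
z = ln(30/5) / ln(2782/14.07) = ln(6) / ln(197.7) = 1.7918 / 5.2869 = 0.3389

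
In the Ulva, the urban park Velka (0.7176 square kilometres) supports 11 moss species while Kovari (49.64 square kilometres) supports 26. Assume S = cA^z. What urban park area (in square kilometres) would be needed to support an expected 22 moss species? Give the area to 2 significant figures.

22 square kilometres

z = ln(26/11) / ln(49.64/0.7176) = 0.8602 / 4.2366 = 0.2030
c = 11 / 0.7176^0.2030 = 11 / 0.9348 = 11.77
A = (22/11.77)^(1/0.2030) ⇒ ln A = ln(1.87)/0.2030 = 3.0820
A = e^3.0820 ≈ 21.8 square kilometres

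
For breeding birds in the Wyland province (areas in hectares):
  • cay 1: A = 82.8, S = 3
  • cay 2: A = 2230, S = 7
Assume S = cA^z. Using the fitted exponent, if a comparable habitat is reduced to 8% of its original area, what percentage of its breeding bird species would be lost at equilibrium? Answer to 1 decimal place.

47.8%

z = ln(7/3) / ln(2230/82.8) = 0.8473 / 3.2933 = 0.2573
S_new/S_old = (A_new/A_old)^z = 0.08^0.2573 = exp(0.2573 × -2.5257) = 0.5221
Fraction lost = 1 − 0.5221 = 0.4779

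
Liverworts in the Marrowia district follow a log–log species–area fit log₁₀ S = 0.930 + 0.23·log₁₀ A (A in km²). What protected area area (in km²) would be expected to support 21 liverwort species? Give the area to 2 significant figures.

51 km²

21 = 8.511 × A^0.23  ⇒  A^0.23 = 21/8.511 = 2.467
ln A = ln(2.467) / 0.23 = 0.9031 / 0.23 = 3.9266
A = e^3.9266 ≈ 50.73 km²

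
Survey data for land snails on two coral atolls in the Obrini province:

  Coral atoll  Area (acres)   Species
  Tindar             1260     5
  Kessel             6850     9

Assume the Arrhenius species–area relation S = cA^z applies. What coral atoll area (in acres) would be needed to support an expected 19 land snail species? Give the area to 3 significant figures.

z = ln(9/5) / ln(6850/1260) = 0.5878 / 1.6931 = 0.3472
c = 5 / 1260^0.3472 = 5 / 11.92 = 0.4194
A = (19/0.4194)^(1/0.3472) ⇒ ln A = ln(45.3)/0.3472 = 10.9844
A = e^10.9844 ≈ 58946 acres

58900 acres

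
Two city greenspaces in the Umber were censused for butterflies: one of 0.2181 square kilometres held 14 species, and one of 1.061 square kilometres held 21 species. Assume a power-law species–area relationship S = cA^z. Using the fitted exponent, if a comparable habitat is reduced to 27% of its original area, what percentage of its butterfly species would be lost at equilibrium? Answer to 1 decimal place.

28.5%

z = ln(21/14) / ln(1.061/0.2181) = 0.4055 / 1.5820 = 0.2563
S_new/S_old = (A_new/A_old)^z = 0.27^0.2563 = exp(0.2563 × -1.3093) = 0.7149
Fraction lost = 1 − 0.7149 = 0.2851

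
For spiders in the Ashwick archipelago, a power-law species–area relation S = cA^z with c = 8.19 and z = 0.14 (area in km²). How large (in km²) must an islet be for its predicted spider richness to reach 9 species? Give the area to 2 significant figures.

2.0 km²

9 = 8.19 × A^0.14  ⇒  A^0.14 = 9/8.19 = 1.099
ln A = ln(1.099) / 0.14 = 0.0943 / 0.14 = 0.6736
A = e^0.6736 ≈ 1.961 km²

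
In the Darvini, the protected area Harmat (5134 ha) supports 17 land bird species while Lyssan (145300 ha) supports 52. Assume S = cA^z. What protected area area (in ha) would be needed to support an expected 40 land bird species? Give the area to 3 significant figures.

z = ln(52/17) / ln(145300/5134) = 1.1180 / 3.3429 = 0.3344
c = 17 / 5134^0.3344 = 17 / 17.42 = 0.9761
A = (40/0.9761)^(1/0.3344) ⇒ ln A = ln(40.98)/0.3344 = 11.1021
A = e^11.1021 ≈ 66309 ha

66300 ha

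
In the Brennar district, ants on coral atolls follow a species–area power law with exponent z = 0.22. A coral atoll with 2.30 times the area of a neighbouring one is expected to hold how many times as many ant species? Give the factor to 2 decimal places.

1.20

S₂/S₁ = (A₂/A₁)^z = 2.3^0.22
ln(S₂/S₁) = 0.22 × ln 2.3 = 0.22 × 0.8329 = 0.1832
S₂/S₁ = e^0.1832 ≈ 1.201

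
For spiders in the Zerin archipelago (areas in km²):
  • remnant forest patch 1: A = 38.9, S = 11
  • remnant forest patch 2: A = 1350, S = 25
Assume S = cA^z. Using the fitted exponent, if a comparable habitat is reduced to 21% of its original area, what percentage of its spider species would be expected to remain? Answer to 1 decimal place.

z = ln(25/11) / ln(1350/38.9) = 0.8210 / 3.5469 = 0.2315
S_new/S_old = (A_new/A_old)^z = 0.21^0.2315 = exp(0.2315 × -1.5606) = 0.6968

69.7%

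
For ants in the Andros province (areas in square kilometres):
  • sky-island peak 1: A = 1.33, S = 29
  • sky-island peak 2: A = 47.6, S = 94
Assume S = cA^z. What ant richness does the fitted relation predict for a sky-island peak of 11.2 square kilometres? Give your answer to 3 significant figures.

58.4

z = ln(94/29) / ln(47.6/1.33) = 1.1760 / 3.5777 = 0.3287
c = 29 / 1.33^0.3287 = 29 / 1.098 = 26.41
S₃ = 26.41 × 11.2^0.3287 = 26.41 × 2.213 ≈ 58.42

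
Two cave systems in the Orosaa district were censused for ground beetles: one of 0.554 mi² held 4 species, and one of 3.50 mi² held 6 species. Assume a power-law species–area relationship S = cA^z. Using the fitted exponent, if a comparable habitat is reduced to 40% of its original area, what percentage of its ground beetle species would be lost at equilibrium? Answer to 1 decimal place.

18.3%

z = ln(6/4) / ln(3.5/0.554) = 0.4055 / 1.8434 = 0.2200
S_new/S_old = (A_new/A_old)^z = 0.4^0.2200 = exp(0.2200 × -0.9163) = 0.8175
Fraction lost = 1 − 0.8175 = 0.1825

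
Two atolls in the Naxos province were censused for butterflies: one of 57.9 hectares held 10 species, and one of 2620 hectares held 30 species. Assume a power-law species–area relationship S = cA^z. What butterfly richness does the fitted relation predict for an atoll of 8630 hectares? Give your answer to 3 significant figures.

z = ln(30/10) / ln(2620/57.9) = 1.0986 / 3.8122 = 0.2882
c = 10 / 57.9^0.2882 = 10 / 3.221 = 3.105
S₃ = 3.105 × 8630^0.2882 = 3.105 × 13.62 ≈ 42.3

42.3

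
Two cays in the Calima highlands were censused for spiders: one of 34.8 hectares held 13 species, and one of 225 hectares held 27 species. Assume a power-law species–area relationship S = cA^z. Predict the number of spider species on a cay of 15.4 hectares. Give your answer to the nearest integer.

9

z = ln(27/13) / ln(225/34.8) = 0.7309 / 1.8665 = 0.3916
c = 13 / 34.8^0.3916 = 13 / 4.015 = 3.238
S₃ = 3.238 × 15.4^0.3916 = 3.238 × 2.918 ≈ 9.447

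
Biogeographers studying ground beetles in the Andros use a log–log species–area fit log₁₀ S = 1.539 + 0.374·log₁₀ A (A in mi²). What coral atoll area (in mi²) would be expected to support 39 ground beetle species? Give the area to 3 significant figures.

1.38 mi²

39 = 34.59 × A^0.374  ⇒  A^0.374 = 39/34.59 = 1.127
ln A = ln(1.127) / 0.374 = 0.1199 / 0.374 = 0.3205
A = e^0.3205 ≈ 1.378 mi²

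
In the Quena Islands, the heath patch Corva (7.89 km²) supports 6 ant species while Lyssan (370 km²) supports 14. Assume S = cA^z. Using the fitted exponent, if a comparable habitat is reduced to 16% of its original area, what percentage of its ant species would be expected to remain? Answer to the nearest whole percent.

z = ln(14/6) / ln(370/7.89) = 0.8473 / 3.8479 = 0.2202
S_new/S_old = (A_new/A_old)^z = 0.16^0.2202 = exp(0.2202 × -1.8326) = 0.668

67%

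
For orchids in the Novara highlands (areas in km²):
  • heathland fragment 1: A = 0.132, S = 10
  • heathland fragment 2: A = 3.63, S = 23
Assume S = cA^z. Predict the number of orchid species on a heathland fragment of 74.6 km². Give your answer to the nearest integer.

z = ln(23/10) / ln(3.63/0.132) = 0.8329 / 3.3142 = 0.2513
c = 10 / 0.132^0.2513 = 10 / 0.6012 = 16.63
S₃ = 16.63 × 74.6^0.2513 = 16.63 × 2.956 ≈ 49.17

49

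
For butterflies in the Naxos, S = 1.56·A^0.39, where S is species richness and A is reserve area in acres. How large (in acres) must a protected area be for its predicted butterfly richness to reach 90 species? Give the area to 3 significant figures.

90 = 1.56 × A^0.39  ⇒  A^0.39 = 90/1.56 = 57.69
ln A = ln(57.69) / 0.39 = 4.0551 / 0.39 = 10.3978
A = e^10.3978 ≈ 32786 acres

32800 acres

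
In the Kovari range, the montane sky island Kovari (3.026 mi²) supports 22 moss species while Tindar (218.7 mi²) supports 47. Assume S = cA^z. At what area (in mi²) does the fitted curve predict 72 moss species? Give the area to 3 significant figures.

2420 mi²

z = ln(47/22) / ln(218.7/3.026) = 0.7591 / 4.2805 = 0.1773
c = 22 / 3.026^0.1773 = 22 / 1.217 = 18.08
A = (72/18.08)^(1/0.1773) ⇒ ln A = ln(3.983)/0.1773 = 7.7928
A = e^7.7928 ≈ 2423 mi²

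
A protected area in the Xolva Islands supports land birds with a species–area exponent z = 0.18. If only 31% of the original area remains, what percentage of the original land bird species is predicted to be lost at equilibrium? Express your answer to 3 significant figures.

S_new/S_old = (A_new/A_old)^z = 0.31^0.18
= exp(0.18 × ln 0.31) = exp(0.18 × -1.1712) = exp(-0.2108) ≈ 0.8099
Fraction lost = 1 − 0.8099 = 0.1901

19.0%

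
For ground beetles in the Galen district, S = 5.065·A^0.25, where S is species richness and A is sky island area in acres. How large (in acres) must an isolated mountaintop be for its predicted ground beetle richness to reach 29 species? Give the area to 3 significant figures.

1070 acres

29 = 5.065 × A^0.25  ⇒  A^0.25 = 29/5.065 = 5.726
ln A = ln(5.726) / 0.25 = 1.7449 / 0.25 = 6.9798
A = e^6.9798 ≈ 1075 acres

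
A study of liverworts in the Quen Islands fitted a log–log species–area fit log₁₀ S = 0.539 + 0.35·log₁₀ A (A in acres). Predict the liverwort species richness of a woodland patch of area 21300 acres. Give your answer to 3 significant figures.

113

S = 3.459 × 21300^0.35
ln S = ln 3.459 + 0.35 × ln 21300 = 1.2411 + 0.35 × 9.9665 = 4.7294
S = e^4.7294 ≈ 113.2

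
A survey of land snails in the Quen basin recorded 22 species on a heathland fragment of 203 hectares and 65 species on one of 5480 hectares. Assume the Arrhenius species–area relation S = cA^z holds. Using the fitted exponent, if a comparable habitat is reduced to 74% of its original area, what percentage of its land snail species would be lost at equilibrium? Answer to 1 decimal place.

9.4%

z = ln(65/22) / ln(5480/203) = 1.0833 / 3.2957 = 0.3287
S_new/S_old = (A_new/A_old)^z = 0.74^0.3287 = exp(0.3287 × -0.3011) = 0.9058
Fraction lost = 1 − 0.9058 = 0.09424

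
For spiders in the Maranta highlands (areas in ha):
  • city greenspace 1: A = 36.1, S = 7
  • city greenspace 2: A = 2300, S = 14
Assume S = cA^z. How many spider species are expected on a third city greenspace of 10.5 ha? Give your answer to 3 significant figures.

z = ln(14/7) / ln(2300/36.1) = 0.6931 / 4.1544 = 0.1668
c = 7 / 36.1^0.1668 = 7 / 1.819 = 3.848
S₃ = 3.848 × 10.5^0.1668 = 3.848 × 1.48 ≈ 5.697

5.70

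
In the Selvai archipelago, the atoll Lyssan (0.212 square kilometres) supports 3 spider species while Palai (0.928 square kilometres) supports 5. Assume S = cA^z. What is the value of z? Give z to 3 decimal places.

Taking logs: ln S = ln c + z ln A, so z = (ln S₂ − ln S₁)/(ln A₂ − ln A₁).
z = ln(5/3) / ln(0.928/0.212) = ln(1.667) / ln(4.377) = 0.5108 / 1.4764 = 0.3460

0.346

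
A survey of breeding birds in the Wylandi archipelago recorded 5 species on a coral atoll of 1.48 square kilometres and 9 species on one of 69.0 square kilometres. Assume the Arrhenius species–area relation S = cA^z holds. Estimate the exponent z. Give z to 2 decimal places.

0.15

Taking logs: ln S = ln c + z ln A, so z = (ln S₂ − ln S₁)/(ln A₂ − ln A₁).
z = ln(9/5) / ln(69/1.48) = ln(1.8) / ln(46.62) = 0.5878 / 3.8421 = 0.1530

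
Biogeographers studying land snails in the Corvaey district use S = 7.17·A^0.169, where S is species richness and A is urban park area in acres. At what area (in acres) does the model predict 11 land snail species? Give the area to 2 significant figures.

11 = 7.17 × A^0.169  ⇒  A^0.169 = 11/7.17 = 1.534
ln A = ln(1.534) / 0.169 = 0.4280 / 0.169 = 2.5325
A = e^2.5325 ≈ 12.58 acres

13 acres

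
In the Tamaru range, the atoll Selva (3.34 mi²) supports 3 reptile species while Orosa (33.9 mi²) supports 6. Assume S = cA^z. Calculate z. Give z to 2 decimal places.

Taking logs: ln S = ln c + z ln A, so z = (ln S₂ − ln S₁)/(ln A₂ − ln A₁).
z = ln(6/3) / ln(33.9/3.34) = ln(2) / ln(10.15) = 0.6931 / 2.3174 = 0.2991

0.30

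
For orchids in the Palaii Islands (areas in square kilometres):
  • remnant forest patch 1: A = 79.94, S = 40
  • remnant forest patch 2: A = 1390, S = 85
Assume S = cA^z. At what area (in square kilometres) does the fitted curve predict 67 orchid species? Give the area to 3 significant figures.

564 square kilometres

z = ln(85/40) / ln(1390/79.94) = 0.7538 / 2.8558 = 0.2639
c = 40 / 79.94^0.2639 = 40 / 3.179 = 12.58
A = (67/12.58)^(1/0.2639) ⇒ ln A = ln(5.324)/0.2639 = 6.3355
A = e^6.3355 ≈ 564.3 square kilometres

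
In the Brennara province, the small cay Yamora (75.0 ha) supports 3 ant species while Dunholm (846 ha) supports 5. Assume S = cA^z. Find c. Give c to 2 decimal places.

1.21

z = ln(S₂/S₁) / ln(A₂/A₁) = ln(5/3) / ln(846/75) = 0.5108 / 2.4230 = 0.2108
c = S₁ / A₁^z = 3 / 75^0.2108 = 3 / 2.485 = 1.207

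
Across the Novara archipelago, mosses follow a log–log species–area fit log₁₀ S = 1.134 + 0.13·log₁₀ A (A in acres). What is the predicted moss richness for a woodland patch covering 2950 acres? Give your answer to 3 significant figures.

38.5

S = 13.61 × 2950^0.13 = 13.61 × 2.825 ≈ 38.47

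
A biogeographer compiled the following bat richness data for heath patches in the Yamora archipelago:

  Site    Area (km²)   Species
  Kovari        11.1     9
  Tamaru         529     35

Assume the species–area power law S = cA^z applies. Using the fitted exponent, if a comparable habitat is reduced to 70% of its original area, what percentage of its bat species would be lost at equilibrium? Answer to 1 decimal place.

11.8%

z = ln(35/9) / ln(529/11.1) = 1.3581 / 3.8640 = 0.3515
S_new/S_old = (A_new/A_old)^z = 0.7^0.3515 = exp(0.3515 × -0.3567) = 0.8822
Fraction lost = 1 − 0.8822 = 0.1178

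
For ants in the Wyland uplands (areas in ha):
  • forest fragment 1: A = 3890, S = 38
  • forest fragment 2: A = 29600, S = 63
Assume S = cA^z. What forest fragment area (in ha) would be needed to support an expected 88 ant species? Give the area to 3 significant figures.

113000 ha

z = ln(63/38) / ln(29600/3890) = 0.5055 / 2.0294 = 0.2491
c = 38 / 3890^0.2491 = 38 / 7.84 = 4.847
A = (88/4.847)^(1/0.2491) ⇒ ln A = ln(18.16)/0.2491 = 11.6371
A = e^11.6371 ≈ 113219 ha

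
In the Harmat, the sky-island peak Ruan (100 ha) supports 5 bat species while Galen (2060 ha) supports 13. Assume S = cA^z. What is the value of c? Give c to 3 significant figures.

1.17

z = ln(S₂/S₁) / ln(A₂/A₁) = ln(13/5) / ln(2060/100) = 0.9555 / 3.0253 = 0.3158
c = S₁ / A₁^z = 5 / 100^0.3158 = 5 / 4.282 = 1.168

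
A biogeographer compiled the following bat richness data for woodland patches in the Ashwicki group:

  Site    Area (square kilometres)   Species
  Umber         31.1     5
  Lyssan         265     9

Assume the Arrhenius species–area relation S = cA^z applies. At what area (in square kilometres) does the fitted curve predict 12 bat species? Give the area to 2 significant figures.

z = ln(9/5) / ln(265/31.1) = 0.5878 / 2.1425 = 0.2743
c = 5 / 31.1^0.2743 = 5 / 2.568 = 1.947
A = (12/1.947)^(1/0.2743) ⇒ ln A = ln(6.162)/0.2743 = 6.6284
A = e^6.6284 ≈ 756.2 square kilometres

760 square kilometres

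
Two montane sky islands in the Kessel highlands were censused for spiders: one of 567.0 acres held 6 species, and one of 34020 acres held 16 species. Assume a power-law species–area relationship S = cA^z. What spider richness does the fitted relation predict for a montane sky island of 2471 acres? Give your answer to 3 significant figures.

z = ln(16/6) / ln(34020/567) = 0.9808 / 4.0943 = 0.2396
c = 6 / 567^0.2396 = 6 / 4.567 = 1.314
S₃ = 1.314 × 2471^0.2396 = 1.314 × 6.498 ≈ 8.537

8.54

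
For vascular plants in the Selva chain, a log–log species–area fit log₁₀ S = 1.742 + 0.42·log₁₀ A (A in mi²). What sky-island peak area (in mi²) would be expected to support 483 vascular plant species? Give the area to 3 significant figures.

175 mi²

483 = 55.21 × A^0.42  ⇒  A^0.42 = 483/55.21 = 8.749
ln A = ln(8.749) / 0.42 = 2.1689 / 0.42 = 5.1641
A = e^5.1641 ≈ 174.9 mi²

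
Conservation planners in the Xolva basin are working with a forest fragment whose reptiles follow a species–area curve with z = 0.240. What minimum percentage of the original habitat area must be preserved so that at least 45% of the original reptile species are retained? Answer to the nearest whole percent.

Need (A_new/A_old)^0.24 = 0.45, so A_new/A_old = 0.45^(1/0.24) = 0.45^4.167
ln(A_new/A_old) = ln 0.45 / 0.24 = -0.7985 / 0.24 = -3.3271
A_new/A_old = e^-3.3271 ≈ 0.0359

4%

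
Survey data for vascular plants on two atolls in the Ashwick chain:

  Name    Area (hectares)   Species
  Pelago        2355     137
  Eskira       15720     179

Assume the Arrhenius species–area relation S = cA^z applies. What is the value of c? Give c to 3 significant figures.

45.9

z = ln(S₂/S₁) / ln(A₂/A₁) = ln(179/137) / ln(15720/2355) = 0.2674 / 1.8984 = 0.1409
c = S₁ / A₁^z = 137 / 2355^0.1409 = 137 / 2.985 = 45.89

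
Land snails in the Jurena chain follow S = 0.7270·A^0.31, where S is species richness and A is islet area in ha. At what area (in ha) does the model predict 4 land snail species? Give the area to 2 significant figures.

4 = 0.727 × A^0.31  ⇒  A^0.31 = 4/0.727 = 5.502
ln A = ln(5.502) / 0.31 = 1.7051 / 0.31 = 5.5004
A = e^5.5004 ≈ 244.8 ha

240 ha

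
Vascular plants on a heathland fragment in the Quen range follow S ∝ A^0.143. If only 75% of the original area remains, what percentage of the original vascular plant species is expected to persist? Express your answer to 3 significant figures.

96.0%

S_new/S_old = (A_new/A_old)^z = 0.75^0.143
= exp(0.143 × ln 0.75) = exp(0.143 × -0.2877) = exp(-0.0411) ≈ 0.9597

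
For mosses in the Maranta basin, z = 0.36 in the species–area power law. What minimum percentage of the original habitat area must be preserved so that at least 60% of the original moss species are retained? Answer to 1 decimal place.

Need (A_new/A_old)^0.36 = 0.6, so A_new/A_old = 0.6^(1/0.36) = 0.6^2.778
ln(A_new/A_old) = ln 0.6 / 0.36 = -0.5108 / 0.36 = -1.4190
A_new/A_old = e^-1.4190 ≈ 0.242

24.2%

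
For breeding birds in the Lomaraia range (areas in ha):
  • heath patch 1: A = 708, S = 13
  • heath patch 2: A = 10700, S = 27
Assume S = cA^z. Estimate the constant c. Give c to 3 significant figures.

z = ln(S₂/S₁) / ln(A₂/A₁) = ln(27/13) / ln(10700/708) = 0.7309 / 2.7156 = 0.2691
c = S₁ / A₁^z = 13 / 708^0.2691 = 13 / 5.849 = 2.223

2.22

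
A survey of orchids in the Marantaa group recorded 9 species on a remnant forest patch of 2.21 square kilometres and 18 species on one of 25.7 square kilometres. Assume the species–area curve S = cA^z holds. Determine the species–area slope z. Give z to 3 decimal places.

Taking logs: ln S = ln c + z ln A, so z = (ln S₂ − ln S₁)/(ln A₂ − ln A₁).
z = ln(18/9) / ln(25.7/2.21) = ln(2) / ln(11.63) = 0.6931 / 2.4535 = 0.2825

0.283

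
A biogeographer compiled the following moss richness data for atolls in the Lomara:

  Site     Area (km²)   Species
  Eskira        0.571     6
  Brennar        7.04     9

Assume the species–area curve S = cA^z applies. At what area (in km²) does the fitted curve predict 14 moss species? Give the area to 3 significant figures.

109 km²

z = ln(9/6) / ln(7.04/0.571) = 0.4055 / 2.5120 = 0.1614
c = 6 / 0.571^0.1614 = 6 / 0.9135 = 6.568
A = (14/6.568)^(1/0.1614) ⇒ ln A = ln(2.132)/0.1614 = 4.6889
A = e^4.6889 ≈ 108.7 km²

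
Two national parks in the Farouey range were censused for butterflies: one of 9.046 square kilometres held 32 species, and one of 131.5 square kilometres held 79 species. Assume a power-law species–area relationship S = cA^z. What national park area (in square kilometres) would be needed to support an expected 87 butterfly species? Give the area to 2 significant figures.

z = ln(79/32) / ln(131.5/9.046) = 0.9037 / 2.6767 = 0.3376
c = 32 / 9.046^0.3376 = 32 / 2.103 = 15.21
A = (87/15.21)^(1/0.3376) ⇒ ln A = ln(5.719)/0.3376 = 5.1647
A = e^5.1647 ≈ 175 square kilometres

170 square kilometres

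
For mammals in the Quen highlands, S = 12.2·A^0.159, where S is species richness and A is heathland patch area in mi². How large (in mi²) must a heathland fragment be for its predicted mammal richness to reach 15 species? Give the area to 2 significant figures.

3.7 mi²

15 = 12.2 × A^0.159  ⇒  A^0.159 = 15/12.2 = 1.23
ln A = ln(1.23) / 0.159 = 0.2066 / 0.159 = 1.2995
A = e^1.2995 ≈ 3.667 mi²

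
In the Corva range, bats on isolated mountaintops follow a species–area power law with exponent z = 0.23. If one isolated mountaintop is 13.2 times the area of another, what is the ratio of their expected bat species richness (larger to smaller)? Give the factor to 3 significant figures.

S₂/S₁ = (A₂/A₁)^z = 13.2^0.23
ln(S₂/S₁) = 0.23 × ln 13.2 = 0.23 × 2.5802 = 0.5934
S₂/S₁ = e^0.5934 ≈ 1.81

1.81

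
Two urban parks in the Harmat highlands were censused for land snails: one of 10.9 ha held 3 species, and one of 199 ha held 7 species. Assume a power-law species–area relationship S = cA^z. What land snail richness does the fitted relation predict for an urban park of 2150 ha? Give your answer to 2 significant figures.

14

z = ln(7/3) / ln(199/10.9) = 0.8473 / 2.9045 = 0.2917
c = 3 / 10.9^0.2917 = 3 / 2.007 = 1.494
S₃ = 1.494 × 2150^0.2917 = 1.494 × 9.378 ≈ 14.02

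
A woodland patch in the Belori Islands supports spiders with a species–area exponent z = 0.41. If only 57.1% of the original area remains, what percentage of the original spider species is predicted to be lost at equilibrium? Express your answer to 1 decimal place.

S_new/S_old = (A_new/A_old)^z = 0.571^0.41
= exp(0.41 × ln 0.571) = exp(0.41 × -0.5604) = exp(-0.2298) ≈ 0.7947
Fraction lost = 1 − 0.7947 = 0.2053

20.5%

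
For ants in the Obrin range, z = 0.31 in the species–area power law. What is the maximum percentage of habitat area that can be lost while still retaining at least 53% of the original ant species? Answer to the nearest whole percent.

87%

Need (A_new/A_old)^0.31 = 0.53, so A_new/A_old = 0.53^(1/0.31) = 0.53^3.226
ln(A_new/A_old) = ln 0.53 / 0.31 = -0.6349 / 0.31 = -2.0480
A_new/A_old = e^-2.0480 ≈ 0.129
Fraction that can be lost = 1 − 0.129 = 0.871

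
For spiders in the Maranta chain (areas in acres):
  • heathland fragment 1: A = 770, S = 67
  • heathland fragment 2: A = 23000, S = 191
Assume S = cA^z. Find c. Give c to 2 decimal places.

8.63

z = ln(S₂/S₁) / ln(A₂/A₁) = ln(191/67) / ln(23000/770) = 1.0476 / 3.3969 = 0.3084
c = S₁ / A₁^z = 67 / 770^0.3084 = 67 / 7.766 = 8.628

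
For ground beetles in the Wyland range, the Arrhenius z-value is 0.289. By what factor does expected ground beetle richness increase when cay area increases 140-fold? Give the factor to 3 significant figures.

S₂/S₁ = (A₂/A₁)^z = 140^0.289
ln(S₂/S₁) = 0.289 × ln 140 = 0.289 × 4.9416 = 1.4281
S₂/S₁ = e^1.4281 ≈ 4.171

4.17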